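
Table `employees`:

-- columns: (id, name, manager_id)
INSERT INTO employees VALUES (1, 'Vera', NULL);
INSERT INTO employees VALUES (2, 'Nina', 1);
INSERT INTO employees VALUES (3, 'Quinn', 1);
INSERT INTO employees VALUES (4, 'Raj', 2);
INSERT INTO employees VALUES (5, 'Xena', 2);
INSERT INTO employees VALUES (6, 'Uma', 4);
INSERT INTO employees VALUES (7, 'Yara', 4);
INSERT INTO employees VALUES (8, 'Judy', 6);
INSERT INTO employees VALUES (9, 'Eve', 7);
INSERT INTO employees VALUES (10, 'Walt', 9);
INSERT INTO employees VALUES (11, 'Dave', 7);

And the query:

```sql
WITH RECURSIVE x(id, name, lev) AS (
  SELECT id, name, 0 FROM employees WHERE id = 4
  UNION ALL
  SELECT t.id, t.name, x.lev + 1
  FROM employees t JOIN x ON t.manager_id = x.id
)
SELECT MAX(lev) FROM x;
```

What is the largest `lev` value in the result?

Base: id=4 (Raj) at lev 0.
Iteration 1: rows with manager_id in {4} -> Uma (id 6, lev 1), Yara (id 7, lev 1).
Iteration 2: rows with manager_id in {6,7} -> Judy (id 8, lev 2), Eve (id 9, lev 2), Dave (id 11, lev 2).
Iteration 3: rows with manager_id in {8,9,11} -> Walt (id 10, lev 3).
Iteration 4: no rows with manager_id in {10}; recursion stops.
lev values: 0, 1, 1, 2, 2, 2, 3; the maximum is 3.

3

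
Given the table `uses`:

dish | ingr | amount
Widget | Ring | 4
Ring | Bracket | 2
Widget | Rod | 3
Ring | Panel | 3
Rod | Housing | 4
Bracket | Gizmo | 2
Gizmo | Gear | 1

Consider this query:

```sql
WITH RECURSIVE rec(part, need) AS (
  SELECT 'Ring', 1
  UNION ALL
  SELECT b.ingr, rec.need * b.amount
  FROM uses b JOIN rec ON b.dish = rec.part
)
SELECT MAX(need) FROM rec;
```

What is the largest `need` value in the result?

Base: (Ring, need=1).
Iteration 1: components of {Ring} -> Bracket = 1*2 = 2, Panel = 1*3 = 3.
Iteration 2: components of {Bracket,Panel} -> Gizmo = 2*2 = 4.
Iteration 3: components of {Gizmo} -> Gear = 4*1 = 4.
Iteration 4: no further components; recursion stops.
need values: 1, 2, 3, 4, 4; the maximum is 4.

4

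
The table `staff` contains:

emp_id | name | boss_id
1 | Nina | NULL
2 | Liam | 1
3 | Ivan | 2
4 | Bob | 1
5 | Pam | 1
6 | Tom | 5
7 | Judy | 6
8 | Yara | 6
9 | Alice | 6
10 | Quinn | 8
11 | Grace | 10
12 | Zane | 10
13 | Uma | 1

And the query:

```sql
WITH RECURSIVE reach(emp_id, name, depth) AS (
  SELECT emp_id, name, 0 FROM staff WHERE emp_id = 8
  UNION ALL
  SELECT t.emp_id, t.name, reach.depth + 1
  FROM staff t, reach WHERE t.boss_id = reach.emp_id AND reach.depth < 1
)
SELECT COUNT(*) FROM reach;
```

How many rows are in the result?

2

Base: emp_id=8 (Yara) at depth 0.
Iteration 1: rows with boss_id in {8} -> Quinn (id 10, depth 1).
Iteration 2: depth < 1 fails for all current rows; recursion stops.
Total rows emitted: 2.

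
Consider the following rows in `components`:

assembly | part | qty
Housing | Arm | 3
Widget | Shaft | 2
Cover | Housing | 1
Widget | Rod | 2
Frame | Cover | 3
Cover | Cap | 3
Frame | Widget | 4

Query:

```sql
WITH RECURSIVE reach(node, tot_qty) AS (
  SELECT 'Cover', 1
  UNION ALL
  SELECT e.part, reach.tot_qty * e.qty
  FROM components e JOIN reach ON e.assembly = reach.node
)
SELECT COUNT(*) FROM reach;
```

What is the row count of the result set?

Base: (Cover, tot_qty=1).
Iteration 1: components of {Cover} -> Cap = 1*3 = 3, Housing = 1*1 = 1.
Iteration 2: components of {Cap,Housing} -> Arm = 1*3 = 3.
Iteration 3: no further components; recursion stops.
Total rows emitted: 4.

4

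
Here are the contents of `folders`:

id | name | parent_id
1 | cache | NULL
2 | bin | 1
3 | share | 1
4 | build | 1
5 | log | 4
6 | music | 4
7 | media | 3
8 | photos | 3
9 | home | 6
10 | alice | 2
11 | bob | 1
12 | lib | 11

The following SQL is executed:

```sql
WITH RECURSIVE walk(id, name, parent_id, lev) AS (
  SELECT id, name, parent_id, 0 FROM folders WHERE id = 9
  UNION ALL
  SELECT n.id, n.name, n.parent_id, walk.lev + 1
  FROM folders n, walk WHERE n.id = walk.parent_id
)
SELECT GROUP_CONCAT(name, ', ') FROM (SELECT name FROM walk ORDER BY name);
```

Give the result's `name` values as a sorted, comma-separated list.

Base: id=9 (home), parent_id=6, lev 0.
Iteration 1: join on id=6 -> music (id 6, parent_id=4, lev 1).
Iteration 2: join on id=4 -> build (id 4, parent_id=1, lev 2).
Iteration 3: join on id=1 -> cache (id 1, parent_id=NULL, lev 3).
Iteration 4: parent_id is NULL; no match; recursion stops.

build, cache, home, music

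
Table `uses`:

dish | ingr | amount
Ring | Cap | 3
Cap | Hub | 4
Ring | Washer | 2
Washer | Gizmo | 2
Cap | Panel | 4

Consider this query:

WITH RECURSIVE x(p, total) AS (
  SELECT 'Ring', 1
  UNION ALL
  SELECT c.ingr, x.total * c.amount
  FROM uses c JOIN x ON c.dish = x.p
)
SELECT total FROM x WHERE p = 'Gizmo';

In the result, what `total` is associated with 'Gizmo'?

4

Base: (Ring, total=1).
Iteration 1: components of {Ring} -> Cap = 1*3 = 3, Washer = 1*2 = 2.
Iteration 2: components of {Cap,Washer} -> Gizmo = 2*2 = 4, Hub = 3*4 = 12, Panel = 3*4 = 12.
Iteration 3: no further components; recursion stops.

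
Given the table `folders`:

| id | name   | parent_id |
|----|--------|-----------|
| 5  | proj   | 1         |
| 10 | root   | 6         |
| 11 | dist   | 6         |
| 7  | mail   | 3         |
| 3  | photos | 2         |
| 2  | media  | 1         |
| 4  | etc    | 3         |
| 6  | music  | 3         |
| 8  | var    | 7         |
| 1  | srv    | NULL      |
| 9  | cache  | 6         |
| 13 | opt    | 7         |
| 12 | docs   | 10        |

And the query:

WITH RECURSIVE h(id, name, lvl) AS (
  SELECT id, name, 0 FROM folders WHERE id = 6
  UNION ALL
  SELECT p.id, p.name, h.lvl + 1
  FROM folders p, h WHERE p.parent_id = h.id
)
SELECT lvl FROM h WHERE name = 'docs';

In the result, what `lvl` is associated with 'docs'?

Base: id=6 (music) at lvl 0.
Iteration 1: rows with parent_id in {6} -> cache (id 9, lvl 1), root (id 10, lvl 1), dist (id 11, lvl 1).
Iteration 2: rows with parent_id in {9,10,11} -> docs (id 12, lvl 2).
Iteration 3: no rows with parent_id in {12}; recursion stops.

2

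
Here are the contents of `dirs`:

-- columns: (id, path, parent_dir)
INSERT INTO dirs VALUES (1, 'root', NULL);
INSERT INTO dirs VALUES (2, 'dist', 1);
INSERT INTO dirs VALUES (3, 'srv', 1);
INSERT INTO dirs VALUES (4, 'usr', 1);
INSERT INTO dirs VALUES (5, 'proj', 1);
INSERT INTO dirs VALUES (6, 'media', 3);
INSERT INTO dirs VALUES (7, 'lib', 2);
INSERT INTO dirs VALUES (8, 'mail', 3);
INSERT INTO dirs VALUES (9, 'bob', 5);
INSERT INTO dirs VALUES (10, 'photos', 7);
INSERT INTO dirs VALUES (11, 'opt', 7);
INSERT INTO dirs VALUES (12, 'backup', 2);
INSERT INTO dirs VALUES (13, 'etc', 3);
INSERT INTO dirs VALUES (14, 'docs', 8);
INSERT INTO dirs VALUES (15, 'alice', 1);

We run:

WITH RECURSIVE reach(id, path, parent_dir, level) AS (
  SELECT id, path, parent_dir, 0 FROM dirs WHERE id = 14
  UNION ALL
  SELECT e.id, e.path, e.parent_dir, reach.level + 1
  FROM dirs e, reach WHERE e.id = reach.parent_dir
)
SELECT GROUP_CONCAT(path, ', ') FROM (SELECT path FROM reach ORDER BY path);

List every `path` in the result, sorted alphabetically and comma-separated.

docs, mail, root, srv

Base: id=14 (docs), parent_dir=8, level 0.
Iteration 1: join on id=8 -> mail (id 8, parent_dir=3, level 1).
Iteration 2: join on id=3 -> srv (id 3, parent_dir=1, level 2).
Iteration 3: join on id=1 -> root (id 1, parent_dir=NULL, level 3).
Iteration 4: parent_dir is NULL; no match; recursion stops.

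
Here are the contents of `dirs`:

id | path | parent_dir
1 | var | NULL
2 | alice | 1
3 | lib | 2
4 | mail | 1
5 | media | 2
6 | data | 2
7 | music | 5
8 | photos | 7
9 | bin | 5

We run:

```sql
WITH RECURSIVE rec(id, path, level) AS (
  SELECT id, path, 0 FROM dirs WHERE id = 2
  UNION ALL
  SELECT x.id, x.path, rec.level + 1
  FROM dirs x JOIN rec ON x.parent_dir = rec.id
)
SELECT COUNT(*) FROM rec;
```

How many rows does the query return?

Base: id=2 (alice) at level 0.
Iteration 1: rows with parent_dir in {2} -> lib (id 3, level 1), media (id 5, level 1), data (id 6, level 1).
Iteration 2: rows with parent_dir in {3,5,6} -> music (id 7, level 2), bin (id 9, level 2).
Iteration 3: rows with parent_dir in {7,9} -> photos (id 8, level 3).
Iteration 4: no rows with parent_dir in {8}; recursion stops.
Total rows emitted: 7.

7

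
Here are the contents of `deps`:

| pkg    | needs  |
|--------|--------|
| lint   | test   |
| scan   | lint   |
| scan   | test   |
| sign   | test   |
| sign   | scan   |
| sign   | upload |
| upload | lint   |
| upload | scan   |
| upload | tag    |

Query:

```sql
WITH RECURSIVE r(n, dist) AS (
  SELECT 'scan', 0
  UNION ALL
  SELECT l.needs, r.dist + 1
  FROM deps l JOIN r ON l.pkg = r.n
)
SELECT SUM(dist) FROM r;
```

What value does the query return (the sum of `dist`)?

Base: (scan, dist=0).
Iteration 1: edges from {scan} -> (lint, dist=1), (test, dist=1).
Iteration 2: edges from {lint,test} -> (test, dist=2).
Iteration 3: no outgoing edges from {test}; recursion stops.
SUM(dist) = 0 + 1 + 1 + 2 = 4.

4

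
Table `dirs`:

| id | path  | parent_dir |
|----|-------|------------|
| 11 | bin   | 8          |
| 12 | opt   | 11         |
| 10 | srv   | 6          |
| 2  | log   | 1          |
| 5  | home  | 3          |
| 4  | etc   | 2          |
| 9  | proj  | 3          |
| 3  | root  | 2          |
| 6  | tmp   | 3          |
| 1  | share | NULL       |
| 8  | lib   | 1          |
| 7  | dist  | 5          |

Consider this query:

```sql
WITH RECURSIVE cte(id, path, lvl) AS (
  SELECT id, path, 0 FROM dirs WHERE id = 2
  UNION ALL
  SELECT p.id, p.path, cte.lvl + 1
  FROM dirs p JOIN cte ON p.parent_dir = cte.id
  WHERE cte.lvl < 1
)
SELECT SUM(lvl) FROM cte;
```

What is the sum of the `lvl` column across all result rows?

Base: id=2 (log) at lvl 0.
Iteration 1: rows with parent_dir in {2} -> root (id 3, lvl 1), etc (id 4, lvl 1).
Iteration 2: lvl < 1 fails for all current rows; recursion stops.
SUM(lvl) = 0 + 1 + 1 = 2.

2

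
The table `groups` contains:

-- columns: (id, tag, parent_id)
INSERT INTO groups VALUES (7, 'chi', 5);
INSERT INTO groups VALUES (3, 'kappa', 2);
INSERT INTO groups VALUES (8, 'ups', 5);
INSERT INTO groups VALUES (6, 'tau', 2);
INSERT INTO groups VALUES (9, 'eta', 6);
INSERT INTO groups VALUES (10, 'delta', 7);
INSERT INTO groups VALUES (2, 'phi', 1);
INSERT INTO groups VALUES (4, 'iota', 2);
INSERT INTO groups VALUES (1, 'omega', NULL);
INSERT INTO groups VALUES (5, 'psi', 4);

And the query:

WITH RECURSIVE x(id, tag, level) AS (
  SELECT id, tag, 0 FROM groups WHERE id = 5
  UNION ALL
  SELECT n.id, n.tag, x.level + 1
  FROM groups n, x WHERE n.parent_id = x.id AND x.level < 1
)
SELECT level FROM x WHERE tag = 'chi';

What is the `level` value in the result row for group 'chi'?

1

Base: id=5 (psi) at level 0.
Iteration 1: rows with parent_id in {5} -> chi (id 7, level 1), ups (id 8, level 1).
Iteration 2: level < 1 fails for all current rows; recursion stops.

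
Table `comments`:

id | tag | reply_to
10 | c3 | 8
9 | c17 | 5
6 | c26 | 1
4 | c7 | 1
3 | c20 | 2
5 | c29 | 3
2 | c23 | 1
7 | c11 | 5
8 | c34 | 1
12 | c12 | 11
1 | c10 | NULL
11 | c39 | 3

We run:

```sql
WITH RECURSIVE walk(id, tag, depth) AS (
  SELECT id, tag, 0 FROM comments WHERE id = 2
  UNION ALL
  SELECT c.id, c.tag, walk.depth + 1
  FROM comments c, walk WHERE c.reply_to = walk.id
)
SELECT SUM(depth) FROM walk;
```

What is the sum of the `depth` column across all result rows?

Base: id=2 (c23) at depth 0.
Iteration 1: rows with reply_to in {2} -> c20 (id 3, depth 1).
Iteration 2: rows with reply_to in {3} -> c29 (id 5, depth 2), c39 (id 11, depth 2).
Iteration 3: rows with reply_to in {5,11} -> c11 (id 7, depth 3), c17 (id 9, depth 3), c12 (id 12, depth 3).
Iteration 4: no rows with reply_to in {7,9,12}; recursion stops.
SUM(depth) = 0 + 1 + 2 + 2 + 3 + 3 + 3 = 14.

14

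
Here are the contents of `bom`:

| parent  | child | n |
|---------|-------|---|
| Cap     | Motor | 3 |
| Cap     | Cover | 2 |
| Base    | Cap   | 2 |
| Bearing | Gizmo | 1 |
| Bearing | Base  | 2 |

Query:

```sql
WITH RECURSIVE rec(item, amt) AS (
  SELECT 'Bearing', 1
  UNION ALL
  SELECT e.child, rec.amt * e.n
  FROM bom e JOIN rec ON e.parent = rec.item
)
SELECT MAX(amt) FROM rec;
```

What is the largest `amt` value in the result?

Base: (Bearing, amt=1).
Iteration 1: components of {Bearing} -> Base = 1*2 = 2, Gizmo = 1*1 = 1.
Iteration 2: components of {Base,Gizmo} -> Cap = 2*2 = 4.
Iteration 3: components of {Cap} -> Cover = 4*2 = 8, Motor = 4*3 = 12.
Iteration 4: no further components; recursion stops.
amt values: 1, 2, 1, 4, 12, 8; the maximum is 12.

12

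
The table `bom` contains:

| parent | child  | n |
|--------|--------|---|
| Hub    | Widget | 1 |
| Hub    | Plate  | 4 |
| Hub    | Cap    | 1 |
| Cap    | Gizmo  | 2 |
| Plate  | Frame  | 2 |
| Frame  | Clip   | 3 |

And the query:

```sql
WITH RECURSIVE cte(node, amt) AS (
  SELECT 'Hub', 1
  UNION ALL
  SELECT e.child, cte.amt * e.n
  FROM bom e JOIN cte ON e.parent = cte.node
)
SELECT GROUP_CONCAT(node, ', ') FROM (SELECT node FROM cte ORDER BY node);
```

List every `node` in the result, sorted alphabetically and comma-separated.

Cap, Clip, Frame, Gizmo, Hub, Plate, Widget

Base: (Hub, amt=1).
Iteration 1: components of {Hub} -> Cap = 1*1 = 1, Plate = 1*4 = 4, Widget = 1*1 = 1.
Iteration 2: components of {Cap,Plate,Widget} -> Frame = 4*2 = 8, Gizmo = 1*2 = 2.
Iteration 3: components of {Frame,Gizmo} -> Clip = 8*3 = 24.
Iteration 4: no further components; recursion stops.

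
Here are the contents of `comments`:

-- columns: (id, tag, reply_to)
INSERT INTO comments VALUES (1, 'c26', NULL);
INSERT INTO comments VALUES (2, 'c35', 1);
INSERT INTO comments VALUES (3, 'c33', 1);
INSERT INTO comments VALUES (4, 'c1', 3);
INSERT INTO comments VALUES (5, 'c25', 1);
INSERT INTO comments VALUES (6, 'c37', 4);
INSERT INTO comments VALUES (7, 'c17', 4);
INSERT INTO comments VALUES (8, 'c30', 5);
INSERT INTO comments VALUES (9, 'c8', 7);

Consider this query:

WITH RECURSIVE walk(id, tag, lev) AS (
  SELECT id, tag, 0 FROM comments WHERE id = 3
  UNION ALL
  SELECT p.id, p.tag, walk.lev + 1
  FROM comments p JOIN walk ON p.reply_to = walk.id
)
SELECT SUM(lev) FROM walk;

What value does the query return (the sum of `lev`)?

8

Base: id=3 (c33) at lev 0.
Iteration 1: rows with reply_to in {3} -> c1 (id 4, lev 1).
Iteration 2: rows with reply_to in {4} -> c37 (id 6, lev 2), c17 (id 7, lev 2).
Iteration 3: rows with reply_to in {6,7} -> c8 (id 9, lev 3).
Iteration 4: no rows with reply_to in {9}; recursion stops.
SUM(lev) = 0 + 1 + 2 + 2 + 3 = 8.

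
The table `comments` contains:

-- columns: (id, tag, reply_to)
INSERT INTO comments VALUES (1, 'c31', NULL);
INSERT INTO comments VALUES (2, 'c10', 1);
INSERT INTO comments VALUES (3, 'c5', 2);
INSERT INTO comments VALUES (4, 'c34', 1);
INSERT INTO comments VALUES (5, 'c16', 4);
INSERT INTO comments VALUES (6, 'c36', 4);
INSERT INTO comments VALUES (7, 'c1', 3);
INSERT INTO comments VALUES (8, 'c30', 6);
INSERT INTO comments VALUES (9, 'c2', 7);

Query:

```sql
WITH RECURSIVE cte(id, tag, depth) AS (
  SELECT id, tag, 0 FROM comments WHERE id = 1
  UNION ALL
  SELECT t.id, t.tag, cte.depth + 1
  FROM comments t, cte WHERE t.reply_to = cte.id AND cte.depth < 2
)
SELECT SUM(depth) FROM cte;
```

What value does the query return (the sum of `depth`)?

8

Base: id=1 (c31) at depth 0.
Iteration 1: rows with reply_to in {1} -> c10 (id 2, depth 1), c34 (id 4, depth 1).
Iteration 2: rows with reply_to in {2,4} -> c5 (id 3, depth 2), c16 (id 5, depth 2), c36 (id 6, depth 2).
Iteration 3: depth < 2 fails for all current rows; recursion stops.
SUM(depth) = 0 + 1 + 1 + 2 + 2 + 2 = 8.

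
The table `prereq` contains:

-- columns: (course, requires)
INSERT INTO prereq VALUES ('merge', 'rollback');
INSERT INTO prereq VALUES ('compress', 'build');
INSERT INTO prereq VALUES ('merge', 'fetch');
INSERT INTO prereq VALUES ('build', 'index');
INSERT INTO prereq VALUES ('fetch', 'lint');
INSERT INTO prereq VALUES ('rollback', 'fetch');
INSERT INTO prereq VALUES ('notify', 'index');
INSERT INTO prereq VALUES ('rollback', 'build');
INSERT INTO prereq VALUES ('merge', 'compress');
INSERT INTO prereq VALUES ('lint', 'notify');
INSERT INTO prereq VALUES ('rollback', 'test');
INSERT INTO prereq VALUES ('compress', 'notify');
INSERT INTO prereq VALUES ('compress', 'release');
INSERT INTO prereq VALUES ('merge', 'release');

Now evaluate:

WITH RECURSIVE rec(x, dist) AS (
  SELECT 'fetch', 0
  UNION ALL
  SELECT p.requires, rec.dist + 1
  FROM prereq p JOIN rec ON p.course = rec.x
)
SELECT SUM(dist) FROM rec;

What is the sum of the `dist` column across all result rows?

Base: (fetch, dist=0).
Iteration 1: edges from {fetch} -> (lint, dist=1).
Iteration 2: edges from {lint} -> (notify, dist=2).
Iteration 3: edges from {notify} -> (index, dist=3).
Iteration 4: no outgoing edges from {index}; recursion stops.
SUM(dist) = 0 + 1 + 2 + 3 = 6.

6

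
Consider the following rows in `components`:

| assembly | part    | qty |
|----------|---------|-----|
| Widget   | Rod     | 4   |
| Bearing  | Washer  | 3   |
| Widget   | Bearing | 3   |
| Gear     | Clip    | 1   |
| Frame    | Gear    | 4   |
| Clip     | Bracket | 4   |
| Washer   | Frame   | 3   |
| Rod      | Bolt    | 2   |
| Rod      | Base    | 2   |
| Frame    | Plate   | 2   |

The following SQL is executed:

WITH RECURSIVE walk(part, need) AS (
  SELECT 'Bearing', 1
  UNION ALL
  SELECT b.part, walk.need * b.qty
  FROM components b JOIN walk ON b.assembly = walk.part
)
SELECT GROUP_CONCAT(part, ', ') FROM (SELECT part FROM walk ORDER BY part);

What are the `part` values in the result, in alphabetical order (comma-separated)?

Bearing, Bracket, Clip, Frame, Gear, Plate, Washer

Base: (Bearing, need=1).
Iteration 1: components of {Bearing} -> Washer = 1*3 = 3.
Iteration 2: components of {Washer} -> Frame = 3*3 = 9.
Iteration 3: components of {Frame} -> Gear = 9*4 = 36, Plate = 9*2 = 18.
Iteration 4: components of {Gear,Plate} -> Clip = 36*1 = 36.
Iteration 5: components of {Clip} -> Bracket = 36*4 = 144.
Iteration 6: no further components; recursion stops.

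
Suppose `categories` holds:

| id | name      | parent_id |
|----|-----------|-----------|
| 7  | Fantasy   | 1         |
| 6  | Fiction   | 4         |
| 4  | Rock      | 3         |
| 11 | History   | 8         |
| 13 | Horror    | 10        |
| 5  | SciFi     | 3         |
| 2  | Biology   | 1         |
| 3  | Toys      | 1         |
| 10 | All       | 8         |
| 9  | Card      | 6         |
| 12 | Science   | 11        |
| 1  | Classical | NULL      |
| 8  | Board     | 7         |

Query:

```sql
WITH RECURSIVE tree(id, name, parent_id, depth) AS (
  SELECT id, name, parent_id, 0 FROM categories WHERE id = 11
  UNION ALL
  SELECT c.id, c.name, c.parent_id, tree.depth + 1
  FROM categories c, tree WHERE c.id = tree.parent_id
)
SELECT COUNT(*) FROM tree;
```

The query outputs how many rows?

4

Base: id=11 (History), parent_id=8, depth 0.
Iteration 1: join on id=8 -> Board (id 8, parent_id=7, depth 1).
Iteration 2: join on id=7 -> Fantasy (id 7, parent_id=1, depth 2).
Iteration 3: join on id=1 -> Classical (id 1, parent_id=NULL, depth 3).
Iteration 4: parent_id is NULL; no match; recursion stops.
Total rows emitted: 4.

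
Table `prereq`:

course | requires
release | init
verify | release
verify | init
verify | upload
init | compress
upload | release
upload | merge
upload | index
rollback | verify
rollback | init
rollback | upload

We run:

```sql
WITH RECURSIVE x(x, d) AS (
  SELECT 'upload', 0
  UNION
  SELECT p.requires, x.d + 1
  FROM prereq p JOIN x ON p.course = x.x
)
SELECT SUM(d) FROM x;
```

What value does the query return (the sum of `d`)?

Base: (upload, d=0).
Iteration 1: edges from {upload} -> (index, d=1), (merge, d=1), (release, d=1).
Iteration 2: edges from {index,merge,release} -> (init, d=2).
Iteration 3: edges from {init} -> (compress, d=3).
Iteration 4: no outgoing edges from {compress}; recursion stops.
SUM(d) = 0 + 1 + 1 + 1 + 2 + 3 = 8.

8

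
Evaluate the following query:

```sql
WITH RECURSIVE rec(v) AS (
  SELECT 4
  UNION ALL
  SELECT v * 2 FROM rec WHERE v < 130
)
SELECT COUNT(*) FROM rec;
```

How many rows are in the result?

7

Base: v=4.
Iteration 1: 4 < 130 holds -> v = 4 * 2 = 8.
Iteration 2: 8 < 130 holds -> v = 8 * 2 = 16.
Iteration 3: 16 < 130 holds -> v = 16 * 2 = 32.
Iteration 4: 32 < 130 holds -> v = 32 * 2 = 64.
Iteration 5: 64 < 130 holds -> v = 64 * 2 = 128.
Iteration 6: 128 < 130 holds -> v = 128 * 2 = 256.
Iteration 7: 256 < 130 fails; recursion stops.
Total rows emitted: 7.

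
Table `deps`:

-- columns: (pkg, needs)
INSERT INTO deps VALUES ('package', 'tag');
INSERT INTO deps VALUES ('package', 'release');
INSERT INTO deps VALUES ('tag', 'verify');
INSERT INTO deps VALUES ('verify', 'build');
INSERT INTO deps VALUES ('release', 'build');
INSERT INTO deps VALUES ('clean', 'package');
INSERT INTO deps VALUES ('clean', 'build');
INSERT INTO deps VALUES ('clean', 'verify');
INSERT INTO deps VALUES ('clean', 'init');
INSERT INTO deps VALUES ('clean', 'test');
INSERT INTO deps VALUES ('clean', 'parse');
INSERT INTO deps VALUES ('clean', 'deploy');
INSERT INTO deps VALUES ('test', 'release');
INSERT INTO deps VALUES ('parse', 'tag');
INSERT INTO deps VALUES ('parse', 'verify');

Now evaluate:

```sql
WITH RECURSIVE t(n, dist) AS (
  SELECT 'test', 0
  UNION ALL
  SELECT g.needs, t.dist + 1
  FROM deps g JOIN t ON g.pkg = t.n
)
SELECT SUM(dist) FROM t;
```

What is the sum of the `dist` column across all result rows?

3

Base: (test, dist=0).
Iteration 1: edges from {test} -> (release, dist=1).
Iteration 2: edges from {release} -> (build, dist=2).
Iteration 3: no outgoing edges from {build}; recursion stops.
SUM(dist) = 0 + 1 + 2 = 3.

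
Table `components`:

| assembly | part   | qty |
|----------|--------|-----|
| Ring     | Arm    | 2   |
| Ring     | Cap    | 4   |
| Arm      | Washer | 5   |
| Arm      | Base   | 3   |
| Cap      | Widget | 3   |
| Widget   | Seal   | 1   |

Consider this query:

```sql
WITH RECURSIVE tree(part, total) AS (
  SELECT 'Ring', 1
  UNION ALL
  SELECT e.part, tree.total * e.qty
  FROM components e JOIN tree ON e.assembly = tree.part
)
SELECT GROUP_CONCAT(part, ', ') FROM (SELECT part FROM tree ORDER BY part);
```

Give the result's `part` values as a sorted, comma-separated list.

Base: (Ring, total=1).
Iteration 1: components of {Ring} -> Arm = 1*2 = 2, Cap = 1*4 = 4.
Iteration 2: components of {Arm,Cap} -> Base = 2*3 = 6, Washer = 2*5 = 10, Widget = 4*3 = 12.
Iteration 3: components of {Base,Washer,Widget} -> Seal = 12*1 = 12.
Iteration 4: no further components; recursion stops.

Arm, Base, Cap, Ring, Seal, Washer, Widget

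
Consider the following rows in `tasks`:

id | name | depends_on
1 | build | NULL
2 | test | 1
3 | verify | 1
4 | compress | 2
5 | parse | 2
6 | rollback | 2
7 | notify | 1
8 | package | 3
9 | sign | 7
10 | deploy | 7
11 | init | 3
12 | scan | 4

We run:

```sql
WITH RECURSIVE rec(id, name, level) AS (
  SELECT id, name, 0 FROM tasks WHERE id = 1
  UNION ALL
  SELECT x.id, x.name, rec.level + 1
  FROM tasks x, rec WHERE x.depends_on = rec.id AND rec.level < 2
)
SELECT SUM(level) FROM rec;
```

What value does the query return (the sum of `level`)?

Base: id=1 (build) at level 0.
Iteration 1: rows with depends_on in {1} -> test (id 2, level 1), verify (id 3, level 1), notify (id 7, level 1).
Iteration 2: rows with depends_on in {2,3,7} -> compress (id 4, level 2), parse (id 5, level 2), rollback (id 6, level 2), package (id 8, level 2), sign (id 9, level 2), deploy (id 10, level 2), init (id 11, level 2).
Iteration 3: level < 2 fails for all current rows; recursion stops.
SUM(level) = 0 + 1 + 1 + 1 + 2 + 2 + 2 + 2 + 2 + 2 + 2 = 17.

17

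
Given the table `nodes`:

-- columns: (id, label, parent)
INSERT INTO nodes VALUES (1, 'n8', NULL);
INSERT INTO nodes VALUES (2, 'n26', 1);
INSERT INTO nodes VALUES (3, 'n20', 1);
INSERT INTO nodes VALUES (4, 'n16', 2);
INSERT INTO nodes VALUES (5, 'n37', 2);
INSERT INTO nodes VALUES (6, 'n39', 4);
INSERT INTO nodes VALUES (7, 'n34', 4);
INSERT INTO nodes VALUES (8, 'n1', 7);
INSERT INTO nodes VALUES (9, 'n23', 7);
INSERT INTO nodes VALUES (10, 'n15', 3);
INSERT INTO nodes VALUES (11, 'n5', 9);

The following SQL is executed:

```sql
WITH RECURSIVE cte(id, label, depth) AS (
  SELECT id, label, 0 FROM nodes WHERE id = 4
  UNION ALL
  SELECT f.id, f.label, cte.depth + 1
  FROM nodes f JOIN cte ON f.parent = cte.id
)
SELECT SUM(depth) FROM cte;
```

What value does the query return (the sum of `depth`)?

9

Base: id=4 (n16) at depth 0.
Iteration 1: rows with parent in {4} -> n39 (id 6, depth 1), n34 (id 7, depth 1).
Iteration 2: rows with parent in {6,7} -> n1 (id 8, depth 2), n23 (id 9, depth 2).
Iteration 3: rows with parent in {8,9} -> n5 (id 11, depth 3).
Iteration 4: no rows with parent in {11}; recursion stops.
SUM(depth) = 0 + 1 + 1 + 2 + 2 + 3 = 9.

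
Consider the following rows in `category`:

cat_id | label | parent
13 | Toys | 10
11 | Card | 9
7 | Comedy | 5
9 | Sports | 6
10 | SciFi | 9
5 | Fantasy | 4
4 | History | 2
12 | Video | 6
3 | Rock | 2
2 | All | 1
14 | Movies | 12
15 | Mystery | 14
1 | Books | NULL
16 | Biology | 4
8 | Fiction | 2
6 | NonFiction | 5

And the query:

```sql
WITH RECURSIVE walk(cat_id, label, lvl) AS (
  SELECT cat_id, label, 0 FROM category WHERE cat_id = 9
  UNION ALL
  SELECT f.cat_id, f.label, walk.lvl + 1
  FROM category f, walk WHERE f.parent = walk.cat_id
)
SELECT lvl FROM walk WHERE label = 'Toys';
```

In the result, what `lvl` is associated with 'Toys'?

Base: cat_id=9 (Sports) at lvl 0.
Iteration 1: rows with parent in {9} -> SciFi (id 10, lvl 1), Card (id 11, lvl 1).
Iteration 2: rows with parent in {10,11} -> Toys (id 13, lvl 2).
Iteration 3: no rows with parent in {13}; recursion stops.

2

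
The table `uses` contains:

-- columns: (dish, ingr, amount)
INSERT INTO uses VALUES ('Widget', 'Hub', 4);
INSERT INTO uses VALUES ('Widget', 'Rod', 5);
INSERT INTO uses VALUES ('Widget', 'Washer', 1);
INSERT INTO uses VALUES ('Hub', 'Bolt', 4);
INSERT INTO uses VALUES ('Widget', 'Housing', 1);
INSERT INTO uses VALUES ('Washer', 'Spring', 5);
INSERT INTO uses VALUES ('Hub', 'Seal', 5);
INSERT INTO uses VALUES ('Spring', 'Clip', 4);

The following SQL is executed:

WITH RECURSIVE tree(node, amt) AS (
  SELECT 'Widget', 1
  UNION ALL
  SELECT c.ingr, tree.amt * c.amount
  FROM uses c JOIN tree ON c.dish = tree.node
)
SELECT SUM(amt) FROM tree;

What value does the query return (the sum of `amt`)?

Base: (Widget, amt=1).
Iteration 1: components of {Widget} -> Housing = 1*1 = 1, Hub = 1*4 = 4, Rod = 1*5 = 5, Washer = 1*1 = 1.
Iteration 2: components of {Housing,Hub,Rod,Washer} -> Bolt = 4*4 = 16, Seal = 4*5 = 20, Spring = 1*5 = 5.
Iteration 3: components of {Bolt,Seal,Spring} -> Clip = 5*4 = 20.
Iteration 4: no further components; recursion stops.
SUM(amt) = 1 + 4 + 1 + 5 + 1 + 20 + 16 + 5 + 20 = 73.

73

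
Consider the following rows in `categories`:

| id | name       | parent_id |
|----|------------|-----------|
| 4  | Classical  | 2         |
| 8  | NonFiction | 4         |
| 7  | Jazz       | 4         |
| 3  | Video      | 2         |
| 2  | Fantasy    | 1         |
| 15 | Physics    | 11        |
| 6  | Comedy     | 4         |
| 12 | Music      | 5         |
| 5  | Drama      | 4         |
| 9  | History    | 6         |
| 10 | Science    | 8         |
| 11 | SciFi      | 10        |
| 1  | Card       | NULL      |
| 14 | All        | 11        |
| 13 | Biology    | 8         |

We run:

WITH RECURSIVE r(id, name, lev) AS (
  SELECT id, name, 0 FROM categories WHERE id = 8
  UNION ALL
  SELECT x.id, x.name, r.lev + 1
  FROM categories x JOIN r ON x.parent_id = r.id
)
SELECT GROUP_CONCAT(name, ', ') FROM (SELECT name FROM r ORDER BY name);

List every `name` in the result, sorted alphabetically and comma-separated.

All, Biology, NonFiction, Physics, SciFi, Science

Base: id=8 (NonFiction) at lev 0.
Iteration 1: rows with parent_id in {8} -> Science (id 10, lev 1), Biology (id 13, lev 1).
Iteration 2: rows with parent_id in {10,13} -> SciFi (id 11, lev 2).
Iteration 3: rows with parent_id in {11} -> All (id 14, lev 3), Physics (id 15, lev 3).
Iteration 4: no rows with parent_id in {14,15}; recursion stops.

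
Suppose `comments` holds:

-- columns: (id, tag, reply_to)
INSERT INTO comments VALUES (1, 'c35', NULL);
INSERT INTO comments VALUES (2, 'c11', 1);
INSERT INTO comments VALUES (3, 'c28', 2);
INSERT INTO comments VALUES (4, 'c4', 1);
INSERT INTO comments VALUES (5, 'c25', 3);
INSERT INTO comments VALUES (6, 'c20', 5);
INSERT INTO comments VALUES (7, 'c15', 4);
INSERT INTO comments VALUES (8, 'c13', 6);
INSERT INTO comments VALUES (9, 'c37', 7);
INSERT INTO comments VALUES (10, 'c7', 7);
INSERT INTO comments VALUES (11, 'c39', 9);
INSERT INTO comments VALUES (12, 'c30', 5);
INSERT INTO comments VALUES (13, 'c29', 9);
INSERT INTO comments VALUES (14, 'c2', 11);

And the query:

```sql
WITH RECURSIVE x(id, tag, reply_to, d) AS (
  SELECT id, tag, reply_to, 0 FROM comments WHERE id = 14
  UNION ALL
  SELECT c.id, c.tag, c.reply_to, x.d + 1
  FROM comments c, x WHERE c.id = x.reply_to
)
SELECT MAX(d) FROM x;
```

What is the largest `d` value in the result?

Base: id=14 (c2), reply_to=11, d 0.
Iteration 1: join on id=11 -> c39 (id 11, reply_to=9, d 1).
Iteration 2: join on id=9 -> c37 (id 9, reply_to=7, d 2).
Iteration 3: join on id=7 -> c15 (id 7, reply_to=4, d 3).
Iteration 4: join on id=4 -> c4 (id 4, reply_to=1, d 4).
Iteration 5: join on id=1 -> c35 (id 1, reply_to=NULL, d 5).
Iteration 6: reply_to is NULL; no match; recursion stops.
d values: 0, 1, 2, 3, 4, 5; the maximum is 5.

5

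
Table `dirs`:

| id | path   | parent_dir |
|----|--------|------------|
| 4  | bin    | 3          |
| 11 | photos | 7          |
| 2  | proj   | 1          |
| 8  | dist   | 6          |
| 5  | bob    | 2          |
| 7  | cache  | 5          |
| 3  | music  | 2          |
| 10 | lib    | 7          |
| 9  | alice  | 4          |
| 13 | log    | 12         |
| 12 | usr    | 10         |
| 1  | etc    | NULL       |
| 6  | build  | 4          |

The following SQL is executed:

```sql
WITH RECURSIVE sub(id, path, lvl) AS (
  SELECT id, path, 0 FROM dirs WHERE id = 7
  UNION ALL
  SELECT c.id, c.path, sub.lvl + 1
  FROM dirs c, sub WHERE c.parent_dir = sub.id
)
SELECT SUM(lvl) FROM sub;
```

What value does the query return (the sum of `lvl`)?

Base: id=7 (cache) at lvl 0.
Iteration 1: rows with parent_dir in {7} -> lib (id 10, lvl 1), photos (id 11, lvl 1).
Iteration 2: rows with parent_dir in {10,11} -> usr (id 12, lvl 2).
Iteration 3: rows with parent_dir in {12} -> log (id 13, lvl 3).
Iteration 4: no rows with parent_dir in {13}; recursion stops.
SUM(lvl) = 0 + 1 + 1 + 2 + 3 = 7.

7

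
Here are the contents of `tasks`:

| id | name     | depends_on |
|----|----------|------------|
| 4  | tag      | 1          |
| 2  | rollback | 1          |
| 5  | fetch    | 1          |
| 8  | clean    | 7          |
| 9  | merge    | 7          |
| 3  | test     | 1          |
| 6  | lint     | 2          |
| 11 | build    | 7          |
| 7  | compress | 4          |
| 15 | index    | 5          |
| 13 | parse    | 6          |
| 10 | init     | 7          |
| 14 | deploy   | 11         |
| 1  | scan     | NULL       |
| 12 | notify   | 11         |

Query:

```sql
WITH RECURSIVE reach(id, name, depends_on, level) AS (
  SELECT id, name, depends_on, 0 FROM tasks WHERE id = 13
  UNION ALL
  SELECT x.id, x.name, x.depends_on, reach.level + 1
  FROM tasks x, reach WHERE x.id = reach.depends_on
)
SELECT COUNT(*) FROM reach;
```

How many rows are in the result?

4

Base: id=13 (parse), depends_on=6, level 0.
Iteration 1: join on id=6 -> lint (id 6, depends_on=2, level 1).
Iteration 2: join on id=2 -> rollback (id 2, depends_on=1, level 2).
Iteration 3: join on id=1 -> scan (id 1, depends_on=NULL, level 3).
Iteration 4: depends_on is NULL; no match; recursion stops.
Total rows emitted: 4.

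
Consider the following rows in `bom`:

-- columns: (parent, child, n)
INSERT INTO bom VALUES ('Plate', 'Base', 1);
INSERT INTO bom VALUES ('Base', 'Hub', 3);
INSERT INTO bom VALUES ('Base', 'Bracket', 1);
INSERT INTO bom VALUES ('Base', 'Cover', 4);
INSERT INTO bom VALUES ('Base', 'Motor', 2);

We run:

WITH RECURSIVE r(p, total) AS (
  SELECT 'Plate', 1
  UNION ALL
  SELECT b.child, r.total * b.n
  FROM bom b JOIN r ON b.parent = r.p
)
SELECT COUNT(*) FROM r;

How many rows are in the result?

Base: (Plate, total=1).
Iteration 1: components of {Plate} -> Base = 1*1 = 1.
Iteration 2: components of {Base} -> Bracket = 1*1 = 1, Cover = 1*4 = 4, Hub = 1*3 = 3, Motor = 1*2 = 2.
Iteration 3: no further components; recursion stops.
Total rows emitted: 6.

6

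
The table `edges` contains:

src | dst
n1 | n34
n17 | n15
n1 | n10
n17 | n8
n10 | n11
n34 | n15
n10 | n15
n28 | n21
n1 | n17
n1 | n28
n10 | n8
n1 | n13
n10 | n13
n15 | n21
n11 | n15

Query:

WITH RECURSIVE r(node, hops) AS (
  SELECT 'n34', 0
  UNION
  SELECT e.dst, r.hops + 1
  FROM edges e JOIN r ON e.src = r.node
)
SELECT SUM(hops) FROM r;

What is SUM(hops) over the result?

Base: (n34, hops=0).
Iteration 1: edges from {n34} -> (n15, hops=1).
Iteration 2: edges from {n15} -> (n21, hops=2).
Iteration 3: no outgoing edges from {n21}; recursion stops.
SUM(hops) = 0 + 1 + 2 = 3.

3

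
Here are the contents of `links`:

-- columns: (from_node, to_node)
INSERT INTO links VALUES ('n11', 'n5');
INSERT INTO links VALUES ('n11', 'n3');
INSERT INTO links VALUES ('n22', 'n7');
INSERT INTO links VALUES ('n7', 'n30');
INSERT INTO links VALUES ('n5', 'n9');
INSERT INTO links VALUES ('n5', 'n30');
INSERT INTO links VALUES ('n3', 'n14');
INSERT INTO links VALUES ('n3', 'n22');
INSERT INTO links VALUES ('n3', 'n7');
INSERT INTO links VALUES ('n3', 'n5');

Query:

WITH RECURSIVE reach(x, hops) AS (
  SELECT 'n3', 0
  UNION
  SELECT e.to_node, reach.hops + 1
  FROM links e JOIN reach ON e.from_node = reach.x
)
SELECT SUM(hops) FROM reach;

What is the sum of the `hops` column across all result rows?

13

Base: (n3, hops=0).
Iteration 1: edges from {n3} -> (n14, hops=1), (n22, hops=1), (n5, hops=1), (n7, hops=1).
Iteration 2: edges from {n14,n22,n5,n7} -> (n30, hops=2), (n7, hops=2), (n9, hops=2). [UNION drops 1 duplicate row(s)]
Iteration 3: edges from {n30,n7,n9} -> (n30, hops=3).
Iteration 4: no outgoing edges from {n30}; recursion stops.
SUM(hops) = 0 + 1 + 1 + 1 + 1 + 2 + 2 + 2 + 3 = 13.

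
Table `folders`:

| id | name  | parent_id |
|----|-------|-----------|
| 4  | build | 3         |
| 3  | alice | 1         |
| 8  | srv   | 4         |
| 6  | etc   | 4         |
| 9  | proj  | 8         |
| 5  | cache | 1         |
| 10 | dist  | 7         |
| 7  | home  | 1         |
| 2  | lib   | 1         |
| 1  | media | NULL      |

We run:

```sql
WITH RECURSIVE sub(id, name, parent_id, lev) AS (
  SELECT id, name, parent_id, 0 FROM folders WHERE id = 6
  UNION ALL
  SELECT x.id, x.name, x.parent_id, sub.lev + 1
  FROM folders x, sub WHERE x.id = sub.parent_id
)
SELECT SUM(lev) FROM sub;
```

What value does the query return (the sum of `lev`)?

Base: id=6 (etc), parent_id=4, lev 0.
Iteration 1: join on id=4 -> build (id 4, parent_id=3, lev 1).
Iteration 2: join on id=3 -> alice (id 3, parent_id=1, lev 2).
Iteration 3: join on id=1 -> media (id 1, parent_id=NULL, lev 3).
Iteration 4: parent_id is NULL; no match; recursion stops.
SUM(lev) = 0 + 1 + 2 + 3 = 6.

6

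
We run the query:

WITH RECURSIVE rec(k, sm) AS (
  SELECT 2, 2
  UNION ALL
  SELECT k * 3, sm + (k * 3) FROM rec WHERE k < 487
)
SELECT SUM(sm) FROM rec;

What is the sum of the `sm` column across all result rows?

3272

Base: k=2, sm=2.
Iteration 1: 2 < 487 holds -> k = 2 * 3 = 6, sm = 2 + 6 = 8.
Iteration 2: 6 < 487 holds -> k = 6 * 3 = 18, sm = 8 + 18 = 26.
Iteration 3: 18 < 487 holds -> k = 18 * 3 = 54, sm = 26 + 54 = 80.
Iteration 4: 54 < 487 holds -> k = 54 * 3 = 162, sm = 80 + 162 = 242.
Iteration 5: 162 < 487 holds -> k = 162 * 3 = 486, sm = 242 + 486 = 728.
Iteration 6: 486 < 487 holds -> k = 486 * 3 = 1458, sm = 728 + 1458 = 2186.
Iteration 7: 1458 < 487 fails; recursion stops.
SUM(sm) = 2 + 8 + 26 + 80 + 242 + 728 + 2186 = 3272.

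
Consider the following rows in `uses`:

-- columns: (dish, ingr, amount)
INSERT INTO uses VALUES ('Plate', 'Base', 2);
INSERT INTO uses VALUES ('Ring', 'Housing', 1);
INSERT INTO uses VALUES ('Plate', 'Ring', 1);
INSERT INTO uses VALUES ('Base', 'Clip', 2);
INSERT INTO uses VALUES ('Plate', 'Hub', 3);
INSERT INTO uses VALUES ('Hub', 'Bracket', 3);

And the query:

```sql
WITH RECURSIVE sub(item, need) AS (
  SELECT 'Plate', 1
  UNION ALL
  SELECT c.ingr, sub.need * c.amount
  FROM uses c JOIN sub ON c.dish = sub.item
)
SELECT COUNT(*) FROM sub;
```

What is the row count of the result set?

7

Base: (Plate, need=1).
Iteration 1: components of {Plate} -> Base = 1*2 = 2, Hub = 1*3 = 3, Ring = 1*1 = 1.
Iteration 2: components of {Base,Hub,Ring} -> Bracket = 3*3 = 9, Clip = 2*2 = 4, Housing = 1*1 = 1.
Iteration 3: no further components; recursion stops.
Total rows emitted: 7.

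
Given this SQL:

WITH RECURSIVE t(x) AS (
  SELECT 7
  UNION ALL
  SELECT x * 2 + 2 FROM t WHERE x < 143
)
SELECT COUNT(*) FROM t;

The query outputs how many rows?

6

Base: x=7.
Iteration 1: 7 < 143 holds -> x = 7 * 2 + 2 = 16.
Iteration 2: 16 < 143 holds -> x = 16 * 2 + 2 = 34.
Iteration 3: 34 < 143 holds -> x = 34 * 2 + 2 = 70.
Iteration 4: 70 < 143 holds -> x = 70 * 2 + 2 = 142.
Iteration 5: 142 < 143 holds -> x = 142 * 2 + 2 = 286.
Iteration 6: 286 < 143 fails; recursion stops.
Total rows emitted: 6.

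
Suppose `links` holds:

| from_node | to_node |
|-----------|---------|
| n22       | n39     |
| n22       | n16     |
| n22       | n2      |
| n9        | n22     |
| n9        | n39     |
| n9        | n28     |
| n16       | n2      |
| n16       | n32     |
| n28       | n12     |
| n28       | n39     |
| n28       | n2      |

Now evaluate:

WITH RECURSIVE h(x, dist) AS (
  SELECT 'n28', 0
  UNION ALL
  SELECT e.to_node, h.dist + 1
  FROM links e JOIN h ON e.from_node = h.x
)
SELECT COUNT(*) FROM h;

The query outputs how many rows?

4

Base: (n28, dist=0).
Iteration 1: edges from {n28} -> (n12, dist=1), (n2, dist=1), (n39, dist=1).
Iteration 2: no outgoing edges from {n12,n2,n39}; recursion stops.
Total rows emitted: 4.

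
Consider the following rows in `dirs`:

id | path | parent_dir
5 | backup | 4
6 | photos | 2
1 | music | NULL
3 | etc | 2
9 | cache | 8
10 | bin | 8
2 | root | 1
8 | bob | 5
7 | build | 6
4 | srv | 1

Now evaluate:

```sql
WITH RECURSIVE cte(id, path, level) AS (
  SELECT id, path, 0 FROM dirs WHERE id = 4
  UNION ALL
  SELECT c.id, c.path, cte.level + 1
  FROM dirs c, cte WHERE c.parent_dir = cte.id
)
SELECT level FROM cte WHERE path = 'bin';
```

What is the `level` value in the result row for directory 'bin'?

3

Base: id=4 (srv) at level 0.
Iteration 1: rows with parent_dir in {4} -> backup (id 5, level 1).
Iteration 2: rows with parent_dir in {5} -> bob (id 8, level 2).
Iteration 3: rows with parent_dir in {8} -> cache (id 9, level 3), bin (id 10, level 3).
Iteration 4: no rows with parent_dir in {9,10}; recursion stops.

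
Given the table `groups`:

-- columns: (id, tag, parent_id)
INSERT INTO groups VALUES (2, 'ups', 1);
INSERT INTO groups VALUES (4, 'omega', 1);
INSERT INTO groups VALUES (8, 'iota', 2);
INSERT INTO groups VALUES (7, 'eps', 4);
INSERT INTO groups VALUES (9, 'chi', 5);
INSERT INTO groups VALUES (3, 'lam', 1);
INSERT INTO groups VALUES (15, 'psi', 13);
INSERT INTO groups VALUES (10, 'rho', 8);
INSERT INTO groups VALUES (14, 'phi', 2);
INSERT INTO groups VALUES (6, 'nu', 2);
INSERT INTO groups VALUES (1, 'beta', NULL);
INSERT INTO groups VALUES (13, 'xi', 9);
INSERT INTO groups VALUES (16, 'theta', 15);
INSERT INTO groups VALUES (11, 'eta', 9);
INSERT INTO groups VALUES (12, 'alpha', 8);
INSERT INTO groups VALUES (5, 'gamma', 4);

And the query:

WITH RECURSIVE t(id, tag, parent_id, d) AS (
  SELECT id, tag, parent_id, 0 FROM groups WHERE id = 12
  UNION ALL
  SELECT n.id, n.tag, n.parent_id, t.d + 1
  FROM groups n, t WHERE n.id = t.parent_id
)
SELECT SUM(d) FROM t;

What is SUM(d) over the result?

Base: id=12 (alpha), parent_id=8, d 0.
Iteration 1: join on id=8 -> iota (id 8, parent_id=2, d 1).
Iteration 2: join on id=2 -> ups (id 2, parent_id=1, d 2).
Iteration 3: join on id=1 -> beta (id 1, parent_id=NULL, d 3).
Iteration 4: parent_id is NULL; no match; recursion stops.
SUM(d) = 0 + 1 + 2 + 3 = 6.

6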